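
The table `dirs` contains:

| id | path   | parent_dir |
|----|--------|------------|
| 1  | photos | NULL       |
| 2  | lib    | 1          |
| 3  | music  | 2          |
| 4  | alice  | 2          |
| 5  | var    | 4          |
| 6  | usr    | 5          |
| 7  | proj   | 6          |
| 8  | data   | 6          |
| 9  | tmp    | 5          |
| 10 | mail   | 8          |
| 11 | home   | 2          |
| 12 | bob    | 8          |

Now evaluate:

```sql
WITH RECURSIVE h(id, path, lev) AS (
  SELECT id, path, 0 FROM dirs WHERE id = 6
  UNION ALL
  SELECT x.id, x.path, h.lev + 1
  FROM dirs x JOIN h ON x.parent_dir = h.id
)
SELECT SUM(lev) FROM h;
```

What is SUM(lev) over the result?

6

Base: id=6 (usr) at lev 0.
Iteration 1: rows with parent_dir in {6} -> proj (id 7, lev 1), data (id 8, lev 1).
Iteration 2: rows with parent_dir in {7,8} -> mail (id 10, lev 2), bob (id 12, lev 2).
Iteration 3: no rows with parent_dir in {10,12}; recursion stops.
SUM(lev) = 0 + 1 + 1 + 2 + 2 = 6.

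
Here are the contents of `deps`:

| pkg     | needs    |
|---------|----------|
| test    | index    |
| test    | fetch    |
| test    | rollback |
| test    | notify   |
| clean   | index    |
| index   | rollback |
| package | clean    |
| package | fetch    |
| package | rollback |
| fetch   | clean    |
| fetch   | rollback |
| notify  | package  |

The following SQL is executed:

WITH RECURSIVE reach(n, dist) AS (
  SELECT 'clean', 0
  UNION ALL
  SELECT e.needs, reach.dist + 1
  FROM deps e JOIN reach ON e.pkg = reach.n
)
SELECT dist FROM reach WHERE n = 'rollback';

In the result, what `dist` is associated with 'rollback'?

Base: (clean, dist=0).
Iteration 1: edges from {clean} -> (index, dist=1).
Iteration 2: edges from {index} -> (rollback, dist=2).
Iteration 3: no outgoing edges from {rollback}; recursion stops.

2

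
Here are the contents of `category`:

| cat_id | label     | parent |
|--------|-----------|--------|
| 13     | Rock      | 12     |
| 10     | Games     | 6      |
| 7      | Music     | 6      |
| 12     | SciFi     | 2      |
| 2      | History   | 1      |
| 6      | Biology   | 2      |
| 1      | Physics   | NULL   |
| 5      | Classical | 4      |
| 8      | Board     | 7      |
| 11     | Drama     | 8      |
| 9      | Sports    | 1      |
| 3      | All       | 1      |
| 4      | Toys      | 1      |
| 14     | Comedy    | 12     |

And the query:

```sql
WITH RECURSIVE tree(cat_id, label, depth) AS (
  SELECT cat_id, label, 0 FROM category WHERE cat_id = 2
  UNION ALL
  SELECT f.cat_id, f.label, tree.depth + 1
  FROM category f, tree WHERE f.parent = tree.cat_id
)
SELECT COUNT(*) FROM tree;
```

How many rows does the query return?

9

Base: cat_id=2 (History) at depth 0.
Iteration 1: rows with parent in {2} -> Biology (id 6, depth 1), SciFi (id 12, depth 1).
Iteration 2: rows with parent in {6,12} -> Music (id 7, depth 2), Games (id 10, depth 2), Rock (id 13, depth 2), Comedy (id 14, depth 2).
Iteration 3: rows with parent in {7,10,13,14} -> Board (id 8, depth 3).
Iteration 4: rows with parent in {8} -> Drama (id 11, depth 4).
Iteration 5: no rows with parent in {11}; recursion stops.
Total rows emitted: 9.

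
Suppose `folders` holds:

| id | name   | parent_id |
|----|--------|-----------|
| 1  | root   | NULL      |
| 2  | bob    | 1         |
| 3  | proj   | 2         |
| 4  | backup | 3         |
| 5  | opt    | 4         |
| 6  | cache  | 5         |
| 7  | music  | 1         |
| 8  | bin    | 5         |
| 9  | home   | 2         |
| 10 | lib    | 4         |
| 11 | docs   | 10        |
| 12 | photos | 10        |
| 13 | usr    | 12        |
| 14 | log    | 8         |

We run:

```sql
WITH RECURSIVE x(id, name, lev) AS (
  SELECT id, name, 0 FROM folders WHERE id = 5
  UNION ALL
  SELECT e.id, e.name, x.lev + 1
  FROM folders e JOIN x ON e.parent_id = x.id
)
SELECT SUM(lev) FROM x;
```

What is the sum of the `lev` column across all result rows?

Base: id=5 (opt) at lev 0.
Iteration 1: rows with parent_id in {5} -> cache (id 6, lev 1), bin (id 8, lev 1).
Iteration 2: rows with parent_id in {6,8} -> log (id 14, lev 2).
Iteration 3: no rows with parent_id in {14}; recursion stops.
SUM(lev) = 0 + 1 + 1 + 2 = 4.

4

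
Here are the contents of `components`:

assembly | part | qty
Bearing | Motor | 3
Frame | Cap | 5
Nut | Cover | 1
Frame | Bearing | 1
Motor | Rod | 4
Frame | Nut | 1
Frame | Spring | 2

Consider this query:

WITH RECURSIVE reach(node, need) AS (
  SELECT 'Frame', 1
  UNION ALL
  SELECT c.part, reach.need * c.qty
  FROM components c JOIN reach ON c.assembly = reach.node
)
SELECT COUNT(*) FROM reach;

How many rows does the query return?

8

Base: (Frame, need=1).
Iteration 1: components of {Frame} -> Bearing = 1*1 = 1, Cap = 1*5 = 5, Nut = 1*1 = 1, Spring = 1*2 = 2.
Iteration 2: components of {Bearing,Cap,Nut,Spring} -> Cover = 1*1 = 1, Motor = 1*3 = 3.
Iteration 3: components of {Cover,Motor} -> Rod = 3*4 = 12.
Iteration 4: no further components; recursion stops.
Total rows emitted: 8.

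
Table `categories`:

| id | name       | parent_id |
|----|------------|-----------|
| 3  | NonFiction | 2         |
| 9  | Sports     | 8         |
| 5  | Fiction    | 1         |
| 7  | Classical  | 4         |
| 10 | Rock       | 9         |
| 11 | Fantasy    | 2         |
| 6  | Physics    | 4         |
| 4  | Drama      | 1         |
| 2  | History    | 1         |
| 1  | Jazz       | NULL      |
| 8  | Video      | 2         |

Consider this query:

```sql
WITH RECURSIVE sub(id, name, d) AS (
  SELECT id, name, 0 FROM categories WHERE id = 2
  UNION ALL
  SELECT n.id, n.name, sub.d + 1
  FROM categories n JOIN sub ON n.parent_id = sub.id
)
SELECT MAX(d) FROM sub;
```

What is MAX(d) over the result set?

3

Base: id=2 (History) at d 0.
Iteration 1: rows with parent_id in {2} -> NonFiction (id 3, d 1), Video (id 8, d 1), Fantasy (id 11, d 1).
Iteration 2: rows with parent_id in {3,8,11} -> Sports (id 9, d 2).
Iteration 3: rows with parent_id in {9} -> Rock (id 10, d 3).
Iteration 4: no rows with parent_id in {10}; recursion stops.
d values: 0, 1, 1, 1, 2, 3; the maximum is 3.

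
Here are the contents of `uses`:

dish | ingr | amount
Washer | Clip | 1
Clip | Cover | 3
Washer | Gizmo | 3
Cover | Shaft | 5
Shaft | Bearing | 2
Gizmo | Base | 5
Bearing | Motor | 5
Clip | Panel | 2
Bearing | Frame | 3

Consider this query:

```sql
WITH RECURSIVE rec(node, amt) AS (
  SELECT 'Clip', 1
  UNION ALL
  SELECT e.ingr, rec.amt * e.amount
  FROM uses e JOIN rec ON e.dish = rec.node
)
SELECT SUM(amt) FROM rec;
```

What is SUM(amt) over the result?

Base: (Clip, amt=1).
Iteration 1: components of {Clip} -> Cover = 1*3 = 3, Panel = 1*2 = 2.
Iteration 2: components of {Cover,Panel} -> Shaft = 3*5 = 15.
Iteration 3: components of {Shaft} -> Bearing = 15*2 = 30.
Iteration 4: components of {Bearing} -> Frame = 30*3 = 90, Motor = 30*5 = 150.
Iteration 5: no further components; recursion stops.
SUM(amt) = 1 + 3 + 2 + 15 + 30 + 150 + 90 = 291.

291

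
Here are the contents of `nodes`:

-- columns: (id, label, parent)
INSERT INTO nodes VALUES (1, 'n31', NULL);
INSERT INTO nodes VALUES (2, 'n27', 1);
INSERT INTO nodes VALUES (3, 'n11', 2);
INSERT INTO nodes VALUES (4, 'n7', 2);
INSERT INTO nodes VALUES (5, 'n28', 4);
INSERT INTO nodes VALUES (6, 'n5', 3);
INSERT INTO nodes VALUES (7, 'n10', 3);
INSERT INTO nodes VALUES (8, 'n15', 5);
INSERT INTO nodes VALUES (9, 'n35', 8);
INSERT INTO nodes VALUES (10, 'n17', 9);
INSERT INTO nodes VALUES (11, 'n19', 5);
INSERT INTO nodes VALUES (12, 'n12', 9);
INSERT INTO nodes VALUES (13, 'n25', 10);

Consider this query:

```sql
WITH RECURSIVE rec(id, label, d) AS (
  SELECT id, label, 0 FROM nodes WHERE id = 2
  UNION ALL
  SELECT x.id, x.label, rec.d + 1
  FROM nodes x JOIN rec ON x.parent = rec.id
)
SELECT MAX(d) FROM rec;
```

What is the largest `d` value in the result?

6

Base: id=2 (n27) at d 0.
Iteration 1: rows with parent in {2} -> n11 (id 3, d 1), n7 (id 4, d 1).
Iteration 2: rows with parent in {3,4} -> n28 (id 5, d 2), n5 (id 6, d 2), n10 (id 7, d 2).
Iteration 3: rows with parent in {5,6,7} -> n15 (id 8, d 3), n19 (id 11, d 3).
Iteration 4: rows with parent in {8,11} -> n35 (id 9, d 4).
Iteration 5: rows with parent in {9} -> n17 (id 10, d 5), n12 (id 12, d 5).
Iteration 6: rows with parent in {10,12} -> n25 (id 13, d 6).
Iteration 7: no rows with parent in {13}; recursion stops.
d values: 0, 1, 1, 2, 2, 2, 3, 3, 4, 5, 5, 6; the maximum is 6.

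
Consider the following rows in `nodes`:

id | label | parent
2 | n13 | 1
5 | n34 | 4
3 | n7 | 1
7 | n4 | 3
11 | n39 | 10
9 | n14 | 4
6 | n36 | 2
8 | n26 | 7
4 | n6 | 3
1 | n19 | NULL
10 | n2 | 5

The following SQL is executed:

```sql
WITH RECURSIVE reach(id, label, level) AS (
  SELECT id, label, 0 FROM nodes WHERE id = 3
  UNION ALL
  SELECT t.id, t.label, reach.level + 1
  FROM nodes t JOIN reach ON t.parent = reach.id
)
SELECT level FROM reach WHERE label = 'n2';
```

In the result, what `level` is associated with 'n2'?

Base: id=3 (n7) at level 0.
Iteration 1: rows with parent in {3} -> n6 (id 4, level 1), n4 (id 7, level 1).
Iteration 2: rows with parent in {4,7} -> n34 (id 5, level 2), n26 (id 8, level 2), n14 (id 9, level 2).
Iteration 3: rows with parent in {5,8,9} -> n2 (id 10, level 3).
Iteration 4: rows with parent in {10} -> n39 (id 11, level 4).
Iteration 5: no rows with parent in {11}; recursion stops.

3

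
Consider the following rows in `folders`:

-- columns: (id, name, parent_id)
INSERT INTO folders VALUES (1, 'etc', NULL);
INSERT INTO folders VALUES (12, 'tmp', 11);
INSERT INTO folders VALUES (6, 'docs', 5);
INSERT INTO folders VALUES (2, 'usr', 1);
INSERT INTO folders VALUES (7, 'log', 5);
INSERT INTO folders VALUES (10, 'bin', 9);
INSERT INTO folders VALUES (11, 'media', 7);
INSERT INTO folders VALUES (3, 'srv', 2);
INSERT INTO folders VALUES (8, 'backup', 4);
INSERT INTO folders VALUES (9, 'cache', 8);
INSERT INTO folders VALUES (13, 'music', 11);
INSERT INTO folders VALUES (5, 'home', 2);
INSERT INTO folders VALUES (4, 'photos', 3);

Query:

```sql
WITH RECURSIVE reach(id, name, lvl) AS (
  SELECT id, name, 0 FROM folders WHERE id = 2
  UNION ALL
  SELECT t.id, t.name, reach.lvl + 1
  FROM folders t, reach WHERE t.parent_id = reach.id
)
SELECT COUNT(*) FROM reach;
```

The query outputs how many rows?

Base: id=2 (usr) at lvl 0.
Iteration 1: rows with parent_id in {2} -> srv (id 3, lvl 1), home (id 5, lvl 1).
Iteration 2: rows with parent_id in {3,5} -> photos (id 4, lvl 2), docs (id 6, lvl 2), log (id 7, lvl 2).
Iteration 3: rows with parent_id in {4,6,7} -> backup (id 8, lvl 3), media (id 11, lvl 3).
Iteration 4: rows with parent_id in {8,11} -> cache (id 9, lvl 4), tmp (id 12, lvl 4), music (id 13, lvl 4).
Iteration 5: rows with parent_id in {9,12,13} -> bin (id 10, lvl 5).
Iteration 6: no rows with parent_id in {10}; recursion stops.
Total rows emitted: 12.

12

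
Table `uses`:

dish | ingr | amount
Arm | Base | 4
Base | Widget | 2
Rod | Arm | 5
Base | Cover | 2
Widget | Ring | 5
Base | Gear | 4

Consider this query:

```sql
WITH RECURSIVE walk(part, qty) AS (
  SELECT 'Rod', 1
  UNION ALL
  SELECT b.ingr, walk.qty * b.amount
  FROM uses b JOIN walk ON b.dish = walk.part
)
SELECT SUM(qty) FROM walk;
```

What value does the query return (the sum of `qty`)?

386

Base: (Rod, qty=1).
Iteration 1: components of {Rod} -> Arm = 1*5 = 5.
Iteration 2: components of {Arm} -> Base = 5*4 = 20.
Iteration 3: components of {Base} -> Cover = 20*2 = 40, Gear = 20*4 = 80, Widget = 20*2 = 40.
Iteration 4: components of {Cover,Gear,Widget} -> Ring = 40*5 = 200.
Iteration 5: no further components; recursion stops.
SUM(qty) = 1 + 5 + 20 + 40 + 80 + 40 + 200 = 386.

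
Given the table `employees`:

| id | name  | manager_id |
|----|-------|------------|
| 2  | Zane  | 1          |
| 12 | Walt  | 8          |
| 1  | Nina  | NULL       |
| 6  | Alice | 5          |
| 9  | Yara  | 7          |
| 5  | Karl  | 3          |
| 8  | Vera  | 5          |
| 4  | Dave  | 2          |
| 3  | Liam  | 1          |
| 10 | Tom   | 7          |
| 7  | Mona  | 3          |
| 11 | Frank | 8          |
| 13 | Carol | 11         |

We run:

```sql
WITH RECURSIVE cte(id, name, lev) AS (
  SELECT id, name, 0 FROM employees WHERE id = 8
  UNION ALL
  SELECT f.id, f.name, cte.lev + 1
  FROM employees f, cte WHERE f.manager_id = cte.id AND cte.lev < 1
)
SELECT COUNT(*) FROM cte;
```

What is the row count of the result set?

3

Base: id=8 (Vera) at lev 0.
Iteration 1: rows with manager_id in {8} -> Frank (id 11, lev 1), Walt (id 12, lev 1).
Iteration 2: lev < 1 fails for all current rows; recursion stops.
Total rows emitted: 3.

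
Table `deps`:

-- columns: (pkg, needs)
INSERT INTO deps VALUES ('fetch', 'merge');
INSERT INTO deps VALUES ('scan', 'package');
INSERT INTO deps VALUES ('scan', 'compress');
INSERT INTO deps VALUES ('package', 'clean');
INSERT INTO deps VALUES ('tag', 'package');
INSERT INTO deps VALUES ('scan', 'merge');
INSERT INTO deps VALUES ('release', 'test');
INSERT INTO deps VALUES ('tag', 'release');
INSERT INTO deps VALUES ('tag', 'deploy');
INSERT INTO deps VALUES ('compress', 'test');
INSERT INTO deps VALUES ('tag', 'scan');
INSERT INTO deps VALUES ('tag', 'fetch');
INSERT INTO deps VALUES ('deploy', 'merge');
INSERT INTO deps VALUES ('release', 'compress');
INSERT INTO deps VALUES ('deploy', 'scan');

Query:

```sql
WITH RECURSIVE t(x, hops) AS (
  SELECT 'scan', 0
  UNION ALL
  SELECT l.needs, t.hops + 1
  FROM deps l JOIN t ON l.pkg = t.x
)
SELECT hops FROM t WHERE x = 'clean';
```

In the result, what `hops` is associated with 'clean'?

2

Base: (scan, hops=0).
Iteration 1: edges from {scan} -> (compress, hops=1), (merge, hops=1), (package, hops=1).
Iteration 2: edges from {compress,merge,package} -> (clean, hops=2), (test, hops=2).
Iteration 3: no outgoing edges from {clean,test}; recursion stops.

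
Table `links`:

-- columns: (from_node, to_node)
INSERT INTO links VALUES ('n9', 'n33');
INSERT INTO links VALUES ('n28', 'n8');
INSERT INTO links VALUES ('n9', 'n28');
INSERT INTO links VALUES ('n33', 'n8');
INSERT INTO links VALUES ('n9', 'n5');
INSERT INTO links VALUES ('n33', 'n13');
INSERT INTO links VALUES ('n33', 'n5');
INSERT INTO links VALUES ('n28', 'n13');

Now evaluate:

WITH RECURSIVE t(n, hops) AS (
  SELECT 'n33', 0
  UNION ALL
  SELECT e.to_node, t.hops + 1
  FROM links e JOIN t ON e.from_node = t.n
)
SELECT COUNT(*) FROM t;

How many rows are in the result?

Base: (n33, hops=0).
Iteration 1: edges from {n33} -> (n13, hops=1), (n5, hops=1), (n8, hops=1).
Iteration 2: no outgoing edges from {n13,n5,n8}; recursion stops.
Total rows emitted: 4.

4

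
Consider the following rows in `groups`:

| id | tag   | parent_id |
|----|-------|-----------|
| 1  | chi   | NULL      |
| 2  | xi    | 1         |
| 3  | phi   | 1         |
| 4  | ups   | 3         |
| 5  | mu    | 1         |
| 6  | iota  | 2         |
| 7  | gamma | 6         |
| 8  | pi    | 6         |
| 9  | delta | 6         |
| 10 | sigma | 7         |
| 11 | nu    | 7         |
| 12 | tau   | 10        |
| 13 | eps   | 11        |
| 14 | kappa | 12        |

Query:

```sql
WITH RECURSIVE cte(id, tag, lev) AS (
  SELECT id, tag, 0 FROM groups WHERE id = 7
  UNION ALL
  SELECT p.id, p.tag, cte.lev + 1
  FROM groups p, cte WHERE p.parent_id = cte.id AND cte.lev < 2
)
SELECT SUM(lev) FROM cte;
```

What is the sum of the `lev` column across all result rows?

6

Base: id=7 (gamma) at lev 0.
Iteration 1: rows with parent_id in {7} -> sigma (id 10, lev 1), nu (id 11, lev 1).
Iteration 2: rows with parent_id in {10,11} -> tau (id 12, lev 2), eps (id 13, lev 2).
Iteration 3: lev < 2 fails for all current rows; recursion stops.
SUM(lev) = 0 + 1 + 1 + 2 + 2 = 6.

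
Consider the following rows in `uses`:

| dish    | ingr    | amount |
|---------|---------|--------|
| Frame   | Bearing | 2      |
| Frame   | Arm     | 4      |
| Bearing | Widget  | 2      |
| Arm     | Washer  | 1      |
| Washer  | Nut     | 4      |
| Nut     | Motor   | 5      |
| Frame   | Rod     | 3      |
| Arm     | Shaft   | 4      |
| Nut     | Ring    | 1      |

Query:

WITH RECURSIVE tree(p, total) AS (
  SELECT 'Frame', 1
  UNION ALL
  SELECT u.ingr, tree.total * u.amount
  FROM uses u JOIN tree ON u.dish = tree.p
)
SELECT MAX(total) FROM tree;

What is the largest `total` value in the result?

Base: (Frame, total=1).
Iteration 1: components of {Frame} -> Arm = 1*4 = 4, Bearing = 1*2 = 2, Rod = 1*3 = 3.
Iteration 2: components of {Arm,Bearing,Rod} -> Shaft = 4*4 = 16, Washer = 4*1 = 4, Widget = 2*2 = 4.
Iteration 3: components of {Shaft,Washer,Widget} -> Nut = 4*4 = 16.
Iteration 4: components of {Nut} -> Motor = 16*5 = 80, Ring = 16*1 = 16.
Iteration 5: no further components; recursion stops.
total values: 1, 2, 4, 3, 4, 4, 16, 16, 80, 16; the maximum is 80.

80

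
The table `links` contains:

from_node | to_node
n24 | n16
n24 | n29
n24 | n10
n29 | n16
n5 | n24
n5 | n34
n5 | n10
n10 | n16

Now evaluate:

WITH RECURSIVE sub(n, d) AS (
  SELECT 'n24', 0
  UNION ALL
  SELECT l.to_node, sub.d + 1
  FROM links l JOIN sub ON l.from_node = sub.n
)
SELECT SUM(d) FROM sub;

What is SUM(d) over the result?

Base: (n24, d=0).
Iteration 1: edges from {n24} -> (n10, d=1), (n16, d=1), (n29, d=1).
Iteration 2: edges from {n10,n16,n29} -> (n16, d=2) x2. [UNION ALL keeps all 2 new rows, including repeats]
Iteration 3: no outgoing edges from {n16}; recursion stops.
SUM(d) = 0 + 1 + 1 + 1 + 2 + 2 = 7.

7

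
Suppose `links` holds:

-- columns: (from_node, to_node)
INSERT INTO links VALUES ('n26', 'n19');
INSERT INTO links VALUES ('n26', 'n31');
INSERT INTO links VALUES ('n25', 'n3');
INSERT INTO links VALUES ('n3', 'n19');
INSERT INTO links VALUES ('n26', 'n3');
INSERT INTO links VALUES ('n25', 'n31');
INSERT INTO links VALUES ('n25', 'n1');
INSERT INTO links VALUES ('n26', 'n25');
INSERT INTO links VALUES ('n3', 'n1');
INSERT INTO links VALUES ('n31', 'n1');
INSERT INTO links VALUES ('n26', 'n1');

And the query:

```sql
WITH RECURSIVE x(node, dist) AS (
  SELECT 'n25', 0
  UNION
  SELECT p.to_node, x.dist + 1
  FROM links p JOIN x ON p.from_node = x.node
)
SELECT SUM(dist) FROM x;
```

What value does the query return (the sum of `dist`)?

7

Base: (n25, dist=0).
Iteration 1: edges from {n25} -> (n1, dist=1), (n3, dist=1), (n31, dist=1).
Iteration 2: edges from {n1,n3,n31} -> (n1, dist=2), (n19, dist=2). [UNION drops 1 duplicate row(s)]
Iteration 3: no outgoing edges from {n1,n19}; recursion stops.
SUM(dist) = 0 + 1 + 1 + 1 + 2 + 2 = 7.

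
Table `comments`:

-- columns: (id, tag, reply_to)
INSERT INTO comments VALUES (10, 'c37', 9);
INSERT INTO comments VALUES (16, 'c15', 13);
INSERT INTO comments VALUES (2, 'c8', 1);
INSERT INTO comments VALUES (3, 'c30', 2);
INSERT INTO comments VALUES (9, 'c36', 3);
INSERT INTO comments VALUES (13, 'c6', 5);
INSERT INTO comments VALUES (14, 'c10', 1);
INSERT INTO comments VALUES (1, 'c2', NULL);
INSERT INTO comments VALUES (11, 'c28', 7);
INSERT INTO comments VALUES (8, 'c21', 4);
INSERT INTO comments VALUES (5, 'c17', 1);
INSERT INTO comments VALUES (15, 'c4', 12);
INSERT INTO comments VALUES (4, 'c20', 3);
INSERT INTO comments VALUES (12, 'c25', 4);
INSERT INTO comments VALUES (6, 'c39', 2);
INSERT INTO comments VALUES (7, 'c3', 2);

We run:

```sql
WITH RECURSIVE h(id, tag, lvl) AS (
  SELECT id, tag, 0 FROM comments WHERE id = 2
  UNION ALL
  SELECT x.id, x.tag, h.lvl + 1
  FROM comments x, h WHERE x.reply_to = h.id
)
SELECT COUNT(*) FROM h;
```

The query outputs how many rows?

11

Base: id=2 (c8) at lvl 0.
Iteration 1: rows with reply_to in {2} -> c30 (id 3, lvl 1), c39 (id 6, lvl 1), c3 (id 7, lvl 1).
Iteration 2: rows with reply_to in {3,6,7} -> c20 (id 4, lvl 2), c36 (id 9, lvl 2), c28 (id 11, lvl 2).
Iteration 3: rows with reply_to in {4,9,11} -> c21 (id 8, lvl 3), c37 (id 10, lvl 3), c25 (id 12, lvl 3).
Iteration 4: rows with reply_to in {8,10,12} -> c4 (id 15, lvl 4).
Iteration 5: no rows with reply_to in {15}; recursion stops.
Total rows emitted: 11.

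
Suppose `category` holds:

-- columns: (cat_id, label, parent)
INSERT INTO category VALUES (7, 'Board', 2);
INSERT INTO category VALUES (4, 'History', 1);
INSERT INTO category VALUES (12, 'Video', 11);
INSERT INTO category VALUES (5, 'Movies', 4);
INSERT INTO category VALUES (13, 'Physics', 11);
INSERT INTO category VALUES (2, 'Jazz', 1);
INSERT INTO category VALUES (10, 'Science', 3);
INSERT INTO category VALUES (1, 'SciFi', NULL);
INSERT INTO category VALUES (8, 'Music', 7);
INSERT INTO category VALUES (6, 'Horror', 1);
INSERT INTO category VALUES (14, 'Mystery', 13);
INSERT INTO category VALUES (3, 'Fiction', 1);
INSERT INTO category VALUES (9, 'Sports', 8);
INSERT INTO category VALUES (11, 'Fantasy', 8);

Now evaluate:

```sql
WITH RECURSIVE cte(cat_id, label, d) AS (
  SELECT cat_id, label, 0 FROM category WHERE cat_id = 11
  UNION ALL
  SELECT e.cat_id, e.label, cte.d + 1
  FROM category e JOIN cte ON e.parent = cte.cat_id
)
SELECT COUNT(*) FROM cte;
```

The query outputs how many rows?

Base: cat_id=11 (Fantasy) at d 0.
Iteration 1: rows with parent in {11} -> Video (id 12, d 1), Physics (id 13, d 1).
Iteration 2: rows with parent in {12,13} -> Mystery (id 14, d 2).
Iteration 3: no rows with parent in {14}; recursion stops.
Total rows emitted: 4.

4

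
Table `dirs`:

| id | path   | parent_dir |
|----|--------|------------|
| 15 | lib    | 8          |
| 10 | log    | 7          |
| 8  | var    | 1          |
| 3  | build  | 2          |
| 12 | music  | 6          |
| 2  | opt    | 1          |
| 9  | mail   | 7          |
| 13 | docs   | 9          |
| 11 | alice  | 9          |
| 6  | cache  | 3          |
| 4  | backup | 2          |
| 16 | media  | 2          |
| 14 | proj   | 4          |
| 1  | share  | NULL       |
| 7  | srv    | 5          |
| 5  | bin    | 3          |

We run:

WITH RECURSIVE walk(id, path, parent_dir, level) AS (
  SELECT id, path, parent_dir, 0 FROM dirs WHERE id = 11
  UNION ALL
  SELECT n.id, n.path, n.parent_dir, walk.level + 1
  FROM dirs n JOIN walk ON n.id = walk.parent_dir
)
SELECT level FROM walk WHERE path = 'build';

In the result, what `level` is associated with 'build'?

4

Base: id=11 (alice), parent_dir=9, level 0.
Iteration 1: join on id=9 -> mail (id 9, parent_dir=7, level 1).
Iteration 2: join on id=7 -> srv (id 7, parent_dir=5, level 2).
Iteration 3: join on id=5 -> bin (id 5, parent_dir=3, level 3).
Iteration 4: join on id=3 -> build (id 3, parent_dir=2, level 4).
Iteration 5: join on id=2 -> opt (id 2, parent_dir=1, level 5).
Iteration 6: join on id=1 -> share (id 1, parent_dir=NULL, level 6).
Iteration 7: parent_dir is NULL; no match; recursion stops.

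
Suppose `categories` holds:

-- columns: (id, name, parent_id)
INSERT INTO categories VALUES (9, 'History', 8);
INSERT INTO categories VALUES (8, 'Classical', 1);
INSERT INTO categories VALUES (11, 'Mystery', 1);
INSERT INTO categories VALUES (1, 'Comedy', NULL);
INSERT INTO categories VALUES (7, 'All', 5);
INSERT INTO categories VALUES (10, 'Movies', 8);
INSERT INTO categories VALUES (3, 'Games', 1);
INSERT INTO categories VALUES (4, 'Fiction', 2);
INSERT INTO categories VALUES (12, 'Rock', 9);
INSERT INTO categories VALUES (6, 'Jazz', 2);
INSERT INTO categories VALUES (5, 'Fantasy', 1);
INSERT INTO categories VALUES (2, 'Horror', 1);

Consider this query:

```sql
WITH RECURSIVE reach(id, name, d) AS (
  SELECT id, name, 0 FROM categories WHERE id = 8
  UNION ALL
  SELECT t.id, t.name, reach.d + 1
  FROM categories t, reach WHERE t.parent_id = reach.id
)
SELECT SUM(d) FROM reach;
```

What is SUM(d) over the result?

4

Base: id=8 (Classical) at d 0.
Iteration 1: rows with parent_id in {8} -> History (id 9, d 1), Movies (id 10, d 1).
Iteration 2: rows with parent_id in {9,10} -> Rock (id 12, d 2).
Iteration 3: no rows with parent_id in {12}; recursion stops.
SUM(d) = 0 + 1 + 1 + 2 = 4.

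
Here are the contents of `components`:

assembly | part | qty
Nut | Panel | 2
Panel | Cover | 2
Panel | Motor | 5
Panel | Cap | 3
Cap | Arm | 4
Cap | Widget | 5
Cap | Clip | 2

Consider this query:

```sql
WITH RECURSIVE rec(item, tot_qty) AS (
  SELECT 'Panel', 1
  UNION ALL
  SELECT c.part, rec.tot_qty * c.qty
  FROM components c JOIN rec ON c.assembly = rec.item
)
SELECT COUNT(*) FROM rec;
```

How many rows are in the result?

Base: (Panel, tot_qty=1).
Iteration 1: components of {Panel} -> Cap = 1*3 = 3, Cover = 1*2 = 2, Motor = 1*5 = 5.
Iteration 2: components of {Cap,Cover,Motor} -> Arm = 3*4 = 12, Clip = 3*2 = 6, Widget = 3*5 = 15.
Iteration 3: no further components; recursion stops.
Total rows emitted: 7.

7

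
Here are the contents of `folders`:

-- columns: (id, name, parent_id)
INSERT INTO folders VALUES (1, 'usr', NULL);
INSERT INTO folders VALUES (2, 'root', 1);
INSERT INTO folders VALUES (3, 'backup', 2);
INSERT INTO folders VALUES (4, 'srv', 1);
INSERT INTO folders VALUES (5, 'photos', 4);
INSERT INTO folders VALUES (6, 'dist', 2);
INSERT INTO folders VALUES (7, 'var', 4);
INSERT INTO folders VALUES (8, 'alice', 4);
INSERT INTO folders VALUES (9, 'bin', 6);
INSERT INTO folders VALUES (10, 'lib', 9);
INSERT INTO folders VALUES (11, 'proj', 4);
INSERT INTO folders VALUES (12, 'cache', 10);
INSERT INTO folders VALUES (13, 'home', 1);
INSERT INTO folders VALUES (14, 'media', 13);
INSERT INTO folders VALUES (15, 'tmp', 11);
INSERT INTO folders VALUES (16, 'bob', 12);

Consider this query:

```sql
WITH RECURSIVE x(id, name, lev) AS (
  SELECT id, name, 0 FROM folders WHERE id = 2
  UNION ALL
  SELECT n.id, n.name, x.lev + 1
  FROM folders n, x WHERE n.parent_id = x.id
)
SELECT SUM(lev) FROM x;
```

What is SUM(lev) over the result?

Base: id=2 (root) at lev 0.
Iteration 1: rows with parent_id in {2} -> backup (id 3, lev 1), dist (id 6, lev 1).
Iteration 2: rows with parent_id in {3,6} -> bin (id 9, lev 2).
Iteration 3: rows with parent_id in {9} -> lib (id 10, lev 3).
Iteration 4: rows with parent_id in {10} -> cache (id 12, lev 4).
Iteration 5: rows with parent_id in {12} -> bob (id 16, lev 5).
Iteration 6: no rows with parent_id in {16}; recursion stops.
SUM(lev) = 0 + 1 + 1 + 2 + 3 + 4 + 5 = 16.

16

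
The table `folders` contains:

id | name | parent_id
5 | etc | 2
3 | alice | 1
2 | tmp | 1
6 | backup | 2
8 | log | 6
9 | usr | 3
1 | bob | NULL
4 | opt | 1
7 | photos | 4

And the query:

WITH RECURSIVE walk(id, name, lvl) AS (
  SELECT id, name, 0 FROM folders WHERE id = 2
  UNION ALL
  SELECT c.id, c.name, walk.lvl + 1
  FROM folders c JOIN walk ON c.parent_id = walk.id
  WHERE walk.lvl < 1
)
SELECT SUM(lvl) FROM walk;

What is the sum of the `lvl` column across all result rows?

2

Base: id=2 (tmp) at lvl 0.
Iteration 1: rows with parent_id in {2} -> etc (id 5, lvl 1), backup (id 6, lvl 1).
Iteration 2: lvl < 1 fails for all current rows; recursion stops.
SUM(lvl) = 0 + 1 + 1 = 2.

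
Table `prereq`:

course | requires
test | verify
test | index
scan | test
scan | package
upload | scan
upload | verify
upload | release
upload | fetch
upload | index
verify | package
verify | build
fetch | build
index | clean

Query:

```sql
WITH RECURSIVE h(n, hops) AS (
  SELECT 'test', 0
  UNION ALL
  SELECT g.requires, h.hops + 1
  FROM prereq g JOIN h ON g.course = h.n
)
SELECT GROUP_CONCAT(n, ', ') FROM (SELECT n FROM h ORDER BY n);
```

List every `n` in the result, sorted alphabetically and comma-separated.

Base: (test, hops=0).
Iteration 1: edges from {test} -> (index, hops=1), (verify, hops=1).
Iteration 2: edges from {index,verify} -> (build, hops=2), (clean, hops=2), (package, hops=2).
Iteration 3: no outgoing edges from {build,clean,package}; recursion stops.

build, clean, index, package, test, verify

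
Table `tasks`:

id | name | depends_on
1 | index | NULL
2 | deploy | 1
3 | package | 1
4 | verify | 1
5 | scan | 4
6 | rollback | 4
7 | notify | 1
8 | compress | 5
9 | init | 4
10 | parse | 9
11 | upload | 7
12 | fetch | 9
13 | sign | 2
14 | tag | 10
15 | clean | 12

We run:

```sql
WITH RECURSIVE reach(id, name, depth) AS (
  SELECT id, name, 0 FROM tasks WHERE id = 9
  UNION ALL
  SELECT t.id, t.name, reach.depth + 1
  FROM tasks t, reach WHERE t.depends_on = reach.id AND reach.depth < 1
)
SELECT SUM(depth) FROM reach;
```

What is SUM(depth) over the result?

2

Base: id=9 (init) at depth 0.
Iteration 1: rows with depends_on in {9} -> parse (id 10, depth 1), fetch (id 12, depth 1).
Iteration 2: depth < 1 fails for all current rows; recursion stops.
SUM(depth) = 0 + 1 + 1 = 2.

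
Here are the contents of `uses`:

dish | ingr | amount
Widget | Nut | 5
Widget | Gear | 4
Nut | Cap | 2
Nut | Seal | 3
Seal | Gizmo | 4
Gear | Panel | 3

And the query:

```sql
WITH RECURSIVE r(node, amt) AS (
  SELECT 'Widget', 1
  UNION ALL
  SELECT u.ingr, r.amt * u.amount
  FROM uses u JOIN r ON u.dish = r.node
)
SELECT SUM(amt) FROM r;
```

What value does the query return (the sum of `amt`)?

107

Base: (Widget, amt=1).
Iteration 1: components of {Widget} -> Gear = 1*4 = 4, Nut = 1*5 = 5.
Iteration 2: components of {Gear,Nut} -> Cap = 5*2 = 10, Panel = 4*3 = 12, Seal = 5*3 = 15.
Iteration 3: components of {Cap,Panel,Seal} -> Gizmo = 15*4 = 60.
Iteration 4: no further components; recursion stops.
SUM(amt) = 1 + 5 + 4 + 10 + 15 + 12 + 60 = 107.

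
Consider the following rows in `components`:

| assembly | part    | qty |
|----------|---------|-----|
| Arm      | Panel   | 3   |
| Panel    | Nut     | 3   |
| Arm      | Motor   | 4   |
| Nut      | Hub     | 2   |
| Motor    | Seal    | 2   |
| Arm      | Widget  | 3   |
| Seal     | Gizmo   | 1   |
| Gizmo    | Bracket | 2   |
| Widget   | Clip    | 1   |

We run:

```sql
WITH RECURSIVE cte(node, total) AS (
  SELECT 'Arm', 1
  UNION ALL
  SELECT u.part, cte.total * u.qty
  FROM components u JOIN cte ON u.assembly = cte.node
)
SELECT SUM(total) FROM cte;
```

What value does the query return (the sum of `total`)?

73

Base: (Arm, total=1).
Iteration 1: components of {Arm} -> Motor = 1*4 = 4, Panel = 1*3 = 3, Widget = 1*3 = 3.
Iteration 2: components of {Motor,Panel,Widget} -> Clip = 3*1 = 3, Nut = 3*3 = 9, Seal = 4*2 = 8.
Iteration 3: components of {Clip,Nut,Seal} -> Gizmo = 8*1 = 8, Hub = 9*2 = 18.
Iteration 4: components of {Gizmo,Hub} -> Bracket = 8*2 = 16.
Iteration 5: no further components; recursion stops.
SUM(total) = 1 + 3 + 4 + 3 + 9 + 8 + 3 + 18 + 8 + 16 = 73.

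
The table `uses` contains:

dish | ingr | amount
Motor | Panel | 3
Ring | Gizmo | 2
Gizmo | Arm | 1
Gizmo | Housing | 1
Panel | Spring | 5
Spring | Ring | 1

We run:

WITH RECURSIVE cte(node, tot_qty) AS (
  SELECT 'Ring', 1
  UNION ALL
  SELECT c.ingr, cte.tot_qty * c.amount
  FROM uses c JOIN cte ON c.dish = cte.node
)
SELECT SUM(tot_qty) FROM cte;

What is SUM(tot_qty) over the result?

Base: (Ring, tot_qty=1).
Iteration 1: components of {Ring} -> Gizmo = 1*2 = 2.
Iteration 2: components of {Gizmo} -> Arm = 2*1 = 2, Housing = 2*1 = 2.
Iteration 3: no further components; recursion stops.
SUM(tot_qty) = 1 + 2 + 2 + 2 = 7.

7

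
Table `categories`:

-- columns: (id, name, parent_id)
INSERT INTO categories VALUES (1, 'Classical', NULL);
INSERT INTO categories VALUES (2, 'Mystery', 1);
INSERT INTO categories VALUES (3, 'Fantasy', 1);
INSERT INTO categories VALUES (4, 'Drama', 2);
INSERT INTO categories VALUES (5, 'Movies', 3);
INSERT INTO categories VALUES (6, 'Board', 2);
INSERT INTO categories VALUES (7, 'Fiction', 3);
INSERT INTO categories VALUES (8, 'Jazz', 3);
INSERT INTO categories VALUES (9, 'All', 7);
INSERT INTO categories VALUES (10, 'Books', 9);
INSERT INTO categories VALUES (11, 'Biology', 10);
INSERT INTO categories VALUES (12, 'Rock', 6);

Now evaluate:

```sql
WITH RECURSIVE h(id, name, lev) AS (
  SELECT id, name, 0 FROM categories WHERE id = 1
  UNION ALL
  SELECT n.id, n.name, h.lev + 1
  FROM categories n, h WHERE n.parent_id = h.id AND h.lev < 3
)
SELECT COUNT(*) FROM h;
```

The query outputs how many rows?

Base: id=1 (Classical) at lev 0.
Iteration 1: rows with parent_id in {1} -> Mystery (id 2, lev 1), Fantasy (id 3, lev 1).
Iteration 2: rows with parent_id in {2,3} -> Drama (id 4, lev 2), Movies (id 5, lev 2), Board (id 6, lev 2), Fiction (id 7, lev 2), Jazz (id 8, lev 2).
Iteration 3: rows with parent_id in {4,5,6,7,8} -> All (id 9, lev 3), Rock (id 12, lev 3).
Iteration 4: lev < 3 fails for all current rows; recursion stops.
Total rows emitted: 10.

10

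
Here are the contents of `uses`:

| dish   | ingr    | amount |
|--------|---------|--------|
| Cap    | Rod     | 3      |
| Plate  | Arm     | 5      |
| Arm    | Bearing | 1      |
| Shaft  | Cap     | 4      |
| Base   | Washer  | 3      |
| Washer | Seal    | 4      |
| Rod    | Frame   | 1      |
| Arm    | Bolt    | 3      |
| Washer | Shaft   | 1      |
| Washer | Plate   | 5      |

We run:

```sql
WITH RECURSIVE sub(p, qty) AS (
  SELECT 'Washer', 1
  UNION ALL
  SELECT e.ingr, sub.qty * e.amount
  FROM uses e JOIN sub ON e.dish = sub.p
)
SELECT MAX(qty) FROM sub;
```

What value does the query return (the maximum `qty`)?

75

Base: (Washer, qty=1).
Iteration 1: components of {Washer} -> Plate = 1*5 = 5, Seal = 1*4 = 4, Shaft = 1*1 = 1.
Iteration 2: components of {Plate,Seal,Shaft} -> Arm = 5*5 = 25, Cap = 1*4 = 4.
Iteration 3: components of {Arm,Cap} -> Bearing = 25*1 = 25, Bolt = 25*3 = 75, Rod = 4*3 = 12.
Iteration 4: components of {Bearing,Bolt,Rod} -> Frame = 12*1 = 12.
Iteration 5: no further components; recursion stops.
qty values: 1, 1, 4, 5, 4, 25, 12, 25, 75, 12; the maximum is 75.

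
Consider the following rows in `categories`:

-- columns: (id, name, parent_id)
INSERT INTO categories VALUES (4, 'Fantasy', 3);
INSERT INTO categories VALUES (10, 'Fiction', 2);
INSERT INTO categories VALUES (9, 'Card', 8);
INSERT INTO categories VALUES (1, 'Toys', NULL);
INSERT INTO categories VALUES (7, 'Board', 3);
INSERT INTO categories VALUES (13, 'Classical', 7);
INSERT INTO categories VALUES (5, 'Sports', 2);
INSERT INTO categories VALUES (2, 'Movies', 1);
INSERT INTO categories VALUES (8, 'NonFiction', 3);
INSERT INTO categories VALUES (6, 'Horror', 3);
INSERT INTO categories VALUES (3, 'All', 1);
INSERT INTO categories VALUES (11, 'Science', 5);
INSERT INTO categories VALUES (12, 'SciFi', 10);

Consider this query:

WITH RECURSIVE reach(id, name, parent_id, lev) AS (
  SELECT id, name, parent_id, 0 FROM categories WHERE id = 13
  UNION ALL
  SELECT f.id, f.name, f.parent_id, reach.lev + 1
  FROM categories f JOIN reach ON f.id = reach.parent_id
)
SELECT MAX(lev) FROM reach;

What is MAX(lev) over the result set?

Base: id=13 (Classical), parent_id=7, lev 0.
Iteration 1: join on id=7 -> Board (id 7, parent_id=3, lev 1).
Iteration 2: join on id=3 -> All (id 3, parent_id=1, lev 2).
Iteration 3: join on id=1 -> Toys (id 1, parent_id=NULL, lev 3).
Iteration 4: parent_id is NULL; no match; recursion stops.
lev values: 0, 1, 2, 3; the maximum is 3.

3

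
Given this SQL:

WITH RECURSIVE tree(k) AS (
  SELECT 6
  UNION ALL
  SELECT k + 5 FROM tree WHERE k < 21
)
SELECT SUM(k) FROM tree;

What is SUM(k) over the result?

54

Base: k=6.
Iteration 1: 6 < 21 holds -> k = 6 + 5 = 11.
Iteration 2: 11 < 21 holds -> k = 11 + 5 = 16.
Iteration 3: 16 < 21 holds -> k = 16 + 5 = 21.
Iteration 4: 21 < 21 fails; recursion stops.
SUM(k) = 6 + 11 + 16 + 21 = 54.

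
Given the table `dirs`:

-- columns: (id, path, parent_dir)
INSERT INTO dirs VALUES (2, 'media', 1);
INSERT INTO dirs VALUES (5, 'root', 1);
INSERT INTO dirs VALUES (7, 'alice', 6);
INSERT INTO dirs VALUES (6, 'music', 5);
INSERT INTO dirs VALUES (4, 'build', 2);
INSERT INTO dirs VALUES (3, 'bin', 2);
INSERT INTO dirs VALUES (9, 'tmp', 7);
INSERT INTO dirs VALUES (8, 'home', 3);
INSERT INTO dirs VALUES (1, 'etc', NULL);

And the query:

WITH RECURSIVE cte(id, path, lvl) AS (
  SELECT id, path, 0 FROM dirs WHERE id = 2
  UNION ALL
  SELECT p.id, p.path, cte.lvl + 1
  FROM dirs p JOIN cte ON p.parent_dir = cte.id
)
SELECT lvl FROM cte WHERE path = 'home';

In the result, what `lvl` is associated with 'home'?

Base: id=2 (media) at lvl 0.
Iteration 1: rows with parent_dir in {2} -> bin (id 3, lvl 1), build (id 4, lvl 1).
Iteration 2: rows with parent_dir in {3,4} -> home (id 8, lvl 2).
Iteration 3: no rows with parent_dir in {8}; recursion stops.

2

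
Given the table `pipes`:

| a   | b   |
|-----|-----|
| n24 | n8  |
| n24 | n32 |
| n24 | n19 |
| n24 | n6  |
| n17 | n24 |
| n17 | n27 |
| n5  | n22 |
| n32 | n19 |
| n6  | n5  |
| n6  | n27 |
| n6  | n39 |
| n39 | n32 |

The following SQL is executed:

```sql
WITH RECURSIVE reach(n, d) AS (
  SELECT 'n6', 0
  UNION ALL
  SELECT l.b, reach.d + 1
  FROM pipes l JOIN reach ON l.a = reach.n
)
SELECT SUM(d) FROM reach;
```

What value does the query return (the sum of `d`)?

10

Base: (n6, d=0).
Iteration 1: edges from {n6} -> (n27, d=1), (n39, d=1), (n5, d=1).
Iteration 2: edges from {n27,n39,n5} -> (n22, d=2), (n32, d=2).
Iteration 3: edges from {n22,n32} -> (n19, d=3).
Iteration 4: no outgoing edges from {n19}; recursion stops.
SUM(d) = 0 + 1 + 1 + 1 + 2 + 2 + 3 = 10.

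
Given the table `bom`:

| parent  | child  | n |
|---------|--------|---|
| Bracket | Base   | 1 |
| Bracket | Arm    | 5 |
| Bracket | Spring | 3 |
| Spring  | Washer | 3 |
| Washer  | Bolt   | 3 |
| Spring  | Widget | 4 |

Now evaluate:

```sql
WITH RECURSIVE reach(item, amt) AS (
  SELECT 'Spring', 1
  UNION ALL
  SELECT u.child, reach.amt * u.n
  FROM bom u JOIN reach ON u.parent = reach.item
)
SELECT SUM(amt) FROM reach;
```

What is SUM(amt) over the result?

Base: (Spring, amt=1).
Iteration 1: components of {Spring} -> Washer = 1*3 = 3, Widget = 1*4 = 4.
Iteration 2: components of {Washer,Widget} -> Bolt = 3*3 = 9.
Iteration 3: no further components; recursion stops.
SUM(amt) = 1 + 3 + 4 + 9 = 17.

17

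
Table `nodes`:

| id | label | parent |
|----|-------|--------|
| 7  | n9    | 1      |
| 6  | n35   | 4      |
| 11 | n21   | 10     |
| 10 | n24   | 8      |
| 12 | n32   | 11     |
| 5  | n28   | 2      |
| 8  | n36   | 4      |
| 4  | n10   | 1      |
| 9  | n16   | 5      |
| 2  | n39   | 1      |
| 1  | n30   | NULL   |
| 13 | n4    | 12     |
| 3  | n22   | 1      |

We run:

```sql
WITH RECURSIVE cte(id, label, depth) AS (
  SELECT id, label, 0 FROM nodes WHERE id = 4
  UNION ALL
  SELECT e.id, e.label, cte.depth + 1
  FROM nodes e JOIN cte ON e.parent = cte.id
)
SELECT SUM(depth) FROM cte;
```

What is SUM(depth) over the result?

16

Base: id=4 (n10) at depth 0.
Iteration 1: rows with parent in {4} -> n35 (id 6, depth 1), n36 (id 8, depth 1).
Iteration 2: rows with parent in {6,8} -> n24 (id 10, depth 2).
Iteration 3: rows with parent in {10} -> n21 (id 11, depth 3).
Iteration 4: rows with parent in {11} -> n32 (id 12, depth 4).
Iteration 5: rows with parent in {12} -> n4 (id 13, depth 5).
Iteration 6: no rows with parent in {13}; recursion stops.
SUM(depth) = 0 + 1 + 1 + 2 + 3 + 4 + 5 = 16.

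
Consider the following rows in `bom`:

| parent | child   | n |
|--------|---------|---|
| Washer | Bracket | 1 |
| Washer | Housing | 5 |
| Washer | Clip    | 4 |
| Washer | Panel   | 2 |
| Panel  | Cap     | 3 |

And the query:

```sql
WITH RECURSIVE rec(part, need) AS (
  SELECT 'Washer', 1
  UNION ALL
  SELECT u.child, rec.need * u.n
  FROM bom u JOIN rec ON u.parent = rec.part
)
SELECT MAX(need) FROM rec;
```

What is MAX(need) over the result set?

6

Base: (Washer, need=1).
Iteration 1: components of {Washer} -> Bracket = 1*1 = 1, Clip = 1*4 = 4, Housing = 1*5 = 5, Panel = 1*2 = 2.
Iteration 2: components of {Bracket,Clip,Housing,Panel} -> Cap = 2*3 = 6.
Iteration 3: no further components; recursion stops.
need values: 1, 1, 5, 4, 2, 6; the maximum is 6.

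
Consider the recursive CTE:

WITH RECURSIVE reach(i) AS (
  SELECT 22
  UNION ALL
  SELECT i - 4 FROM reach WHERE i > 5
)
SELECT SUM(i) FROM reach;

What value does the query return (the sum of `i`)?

72

Base: i=22.
Iteration 1: 22 > 5 holds -> i = 22 - 4 = 18.
Iteration 2: 18 > 5 holds -> i = 18 - 4 = 14.
Iteration 3: 14 > 5 holds -> i = 14 - 4 = 10.
Iteration 4: 10 > 5 holds -> i = 10 - 4 = 6.
Iteration 5: 6 > 5 holds -> i = 6 - 4 = 2.
Iteration 6: 2 > 5 fails; recursion stops.
SUM(i) = 22 + 18 + 14 + 10 + 6 + 2 = 72.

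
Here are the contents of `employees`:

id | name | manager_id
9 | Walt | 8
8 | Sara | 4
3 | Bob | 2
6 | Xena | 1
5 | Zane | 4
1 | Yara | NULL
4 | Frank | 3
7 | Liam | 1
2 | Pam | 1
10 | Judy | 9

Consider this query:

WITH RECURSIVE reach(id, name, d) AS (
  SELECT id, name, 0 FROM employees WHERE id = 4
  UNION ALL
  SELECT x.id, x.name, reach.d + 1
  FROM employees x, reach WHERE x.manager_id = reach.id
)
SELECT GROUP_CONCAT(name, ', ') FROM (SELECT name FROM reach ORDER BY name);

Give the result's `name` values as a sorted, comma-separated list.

Base: id=4 (Frank) at d 0.
Iteration 1: rows with manager_id in {4} -> Zane (id 5, d 1), Sara (id 8, d 1).
Iteration 2: rows with manager_id in {5,8} -> Walt (id 9, d 2).
Iteration 3: rows with manager_id in {9} -> Judy (id 10, d 3).
Iteration 4: no rows with manager_id in {10}; recursion stops.

Frank, Judy, Sara, Walt, Zane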